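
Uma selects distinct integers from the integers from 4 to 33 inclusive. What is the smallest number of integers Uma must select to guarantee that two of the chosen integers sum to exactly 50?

Two chosen integers sum to 50 exactly when both halves of some pair {x, 50−x} with 17 ≤ x ≤ 50−x ≤ 33 are chosen — 8 such pairs.
The remaining 14 elements (those with no distinct partner in range) can never complete a 50-sum, so the worst case takes all of them and one from each pair: 14 + 8 = 22.
The 23rd integer has to be the second member of some pair, so 22 + 1 = 23.

23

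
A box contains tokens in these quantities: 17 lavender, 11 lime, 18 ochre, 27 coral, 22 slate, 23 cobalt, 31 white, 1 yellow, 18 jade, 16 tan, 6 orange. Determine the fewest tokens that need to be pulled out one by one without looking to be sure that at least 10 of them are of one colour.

89

Pigeonhole: the 11 colours are the holes; the tokens drawn are the pigeons.
To avoid 10 of any one colour, the worst case takes at most 9 of each colour, or every token of a colour that has fewer than 9.
That gives 9 + 9 + 9 + 9 + 9 + 9 + 9 + 1 + 9 + 9 + 6 = 88 tokens with no colour reaching 10.
The next token forces some colour to 10, so 88 + 1 = 89.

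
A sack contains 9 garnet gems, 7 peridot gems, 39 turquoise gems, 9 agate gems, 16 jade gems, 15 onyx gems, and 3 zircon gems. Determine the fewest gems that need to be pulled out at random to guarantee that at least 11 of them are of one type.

59

An adversary could hand out at most 10 gems per type (4 types run out sooner): 9 + 7 + 10 + 9 + 10 + 10 + 3 = 58 gems and still no type has 11.
By the pigeonhole principle, one more gem lands in a type already at 10, so 59 draws are enough and 58 are not.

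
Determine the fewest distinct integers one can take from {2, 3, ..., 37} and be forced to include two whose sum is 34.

22

Two chosen integers sum to 34 exactly when both halves of some pair {x, 34−x} with 2 ≤ x ≤ 34−x ≤ 32 are chosen — 15 such pairs.
The remaining 6 elements (those with no distinct partner in range) can never complete a 34-sum, so the worst case takes all of them and one from each pair: 6 + 15 = 21.
The 22nd integer has to be the second member of some pair, so 21 + 1 = 22.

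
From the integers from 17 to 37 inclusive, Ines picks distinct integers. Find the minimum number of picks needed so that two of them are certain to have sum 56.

13

A set avoiding the sum 56 can contain at most one of each pair {x, 56−x}, plus the 3 elements whose complement lies outside the range or equal to its own complement.
The integers 17, …, 28 (12 of them) are such a set: any two sum to at least 17+18 = 35 and at most 27+28 = 55 < 56.
Pigeonhole: any 13th integer completes one of the 9 pairs, so 13 choices force a sum of 56.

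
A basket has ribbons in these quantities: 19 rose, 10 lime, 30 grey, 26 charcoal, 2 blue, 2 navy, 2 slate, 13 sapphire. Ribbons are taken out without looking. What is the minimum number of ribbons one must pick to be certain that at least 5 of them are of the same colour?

27

Put each drawn ribbon into a box by colour. The largest draw with every box below 5 takes min(count, 4) from each colour; colours with fewer than 4 contribute all they have.
Σ min(cᵢ, 4) = 4 + 4 + 4 + 4 + 2 + 2 + 2 + 4 = 26.
Draw number 26 + 1 = 27 must push one box to 5.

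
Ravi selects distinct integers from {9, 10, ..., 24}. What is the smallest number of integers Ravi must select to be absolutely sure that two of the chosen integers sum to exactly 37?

Two chosen integers sum to 37 exactly when both halves of some pair {x, 37−x} with 13 ≤ x ≤ 37−x ≤ 24 are chosen — 6 such pairs.
The remaining 4 elements (those with no distinct partner in range) can never complete a 37-sum, so the worst case takes all of them and one from each pair: 4 + 6 = 10.
By pigeonhole, the 11th integer has to be the second member of some pair, so 10 + 1 = 11.

11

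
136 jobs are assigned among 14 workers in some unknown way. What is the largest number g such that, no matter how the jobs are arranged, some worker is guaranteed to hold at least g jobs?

10

By the pigeonhole principle, the 14 workers are the holes and the 136 jobs are the pigeons.
If every worker held at most 9 jobs, the total would be at most 14 × 9 = 126, which is less than 136.
So some worker holds at least ⌈136/14⌉ = 10 jobs.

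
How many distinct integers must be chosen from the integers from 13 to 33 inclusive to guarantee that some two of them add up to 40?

Group the elements by complementary pair {x, 40−x}: {13,27}, {14,26}, {15,25}, …, giving 7 two-element pairs, the single value 20 (it cannot pair with itself since the integers are distinct), and 6 integers whose partner 40−x falls outside [13,33].
By the pigeonhole principle, treating each of those 14 groups as a pigeonhole, one can pick one integer per group — 14 integers — with no two summing to 40.
The 15th integer lands in an occupied pair, forcing a sum of 40.

15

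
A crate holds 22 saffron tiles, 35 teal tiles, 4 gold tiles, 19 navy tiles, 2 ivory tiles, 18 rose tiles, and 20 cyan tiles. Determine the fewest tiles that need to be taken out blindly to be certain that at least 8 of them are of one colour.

42

An adversary could hand out at most 7 tiles per colour (gold, ivory run out sooner): 7 + 7 + 4 + 7 + 2 + 7 + 7 = 41 tiles and still no colour has 8.
Pigeonhole: one more tile lands in a colour already at 7, so 42 draws are enough and 41 are not.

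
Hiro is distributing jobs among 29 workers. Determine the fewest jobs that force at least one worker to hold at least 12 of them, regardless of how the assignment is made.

With 319 jobs one could put exactly 11 in each of the 29 workers, and no worker would reach 12.
Pigeonhole: one more job must land in a worker that already has 11, giving it 12.
So 29 × 11 + 1 = 320 jobs are required.

320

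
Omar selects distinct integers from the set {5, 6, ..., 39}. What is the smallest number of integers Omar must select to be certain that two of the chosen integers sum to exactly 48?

21

Two chosen integers sum to 48 exactly when both halves of some pair {x, 48−x} with 9 ≤ x ≤ 48−x ≤ 39 are chosen — 15 such pairs.
The remaining 5 elements (those with no distinct partner in range) can never complete a 48-sum, so the worst case takes all of them and one from each pair: 5 + 15 = 20.
The 21st integer has to be the second member of some pair, so 20 + 1 = 21.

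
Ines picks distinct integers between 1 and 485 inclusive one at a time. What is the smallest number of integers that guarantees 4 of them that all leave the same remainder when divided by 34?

103

The 34 residue classes mod 34 are the pigeonholes.
With 102 integers one could put 3 in each residue class and have no class reach 4.
The 103rd integer pushes some class to 4, so 34·3 + 1 = 103.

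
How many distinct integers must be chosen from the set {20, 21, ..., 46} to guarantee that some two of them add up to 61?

17

Group the elements by complementary pair {x, 61−x}: {20,41}, {21,40}, {22,39}, …, giving 11 two-element pairs and 5 integers whose partner 61−x falls outside [20,46].
Treating each of those 16 groups as a pigeonhole, one can pick one integer per group — 16 integers — with no two summing to 61.
The 17th integer lands in an occupied pair, forcing a sum of 61.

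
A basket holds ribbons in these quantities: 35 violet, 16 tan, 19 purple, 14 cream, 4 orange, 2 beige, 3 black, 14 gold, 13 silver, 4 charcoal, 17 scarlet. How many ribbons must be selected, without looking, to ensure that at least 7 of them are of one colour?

56

An adversary could hand out at most 6 ribbons per colour (4 colours run out sooner): 6 + 6 + 6 + 6 + 4 + 2 + 3 + 6 + 6 + 4 + 6 = 55 ribbons and still no colour has 7.
By the pigeonhole principle, one more ribbon lands in a colour already at 6, so 56 draws are enough and 55 are not.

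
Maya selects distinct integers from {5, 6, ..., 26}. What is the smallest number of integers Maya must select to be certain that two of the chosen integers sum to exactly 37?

15

Two chosen integers sum to 37 exactly when both halves of some pair {x, 37−x} with 11 ≤ x ≤ 37−x ≤ 26 are chosen — 8 such pairs.
The remaining 6 elements (those with no distinct partner in range) can never complete a 37-sum, so the worst case takes all of them and one from each pair: 6 + 8 = 14.
By the pigeonhole principle, the 15th integer has to be the second member of some pair, so 14 + 1 = 15.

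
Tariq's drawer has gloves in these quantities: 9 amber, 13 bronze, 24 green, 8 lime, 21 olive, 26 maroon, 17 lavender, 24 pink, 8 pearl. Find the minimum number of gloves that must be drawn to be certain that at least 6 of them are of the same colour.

By the pigeonhole principle, the 9 colours are the holes; the gloves drawn are the pigeons.
To avoid 6 of any one colour, the worst case takes at most 5 of each colour.
That gives 5 + 5 + 5 + 5 + 5 + 5 + 5 + 5 + 5 = 45 gloves with no colour reaching 6.
The next glove forces some colour to 6, so 45 + 1 = 46.

46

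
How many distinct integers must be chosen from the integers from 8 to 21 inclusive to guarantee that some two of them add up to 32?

10

Group the elements by complementary pair {x, 32−x}: {11,21}, {12,20}, {13,19}, …, giving 5 two-element pairs; the single value 16 (it cannot pair with itself since the integers are distinct); and 3 integers whose partner 32−x falls outside [8,21].
By the pigeonhole principle, treating each of those 9 groups as a pigeonhole, one can pick one integer per group — 9 integers — with no two summing to 32.
The 10th integer lands in an occupied pair, forcing a sum of 32.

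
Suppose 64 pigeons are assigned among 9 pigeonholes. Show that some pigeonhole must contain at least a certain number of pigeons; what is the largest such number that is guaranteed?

8

Pigeonhole: the 9 pigeonholes are the holes and the 64 pigeons are the pigeons.
If every pigeonhole held at most 7 pigeons, the total would be at most 9 × 7 = 63, which is less than 64.
So some pigeonhole holds at least ⌈64/9⌉ = 8 pigeons.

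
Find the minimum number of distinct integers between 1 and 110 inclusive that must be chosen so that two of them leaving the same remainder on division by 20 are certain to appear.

By pigeonhole, the 20 residue classes mod 20 are the pigeonholes.
With 20 integers one could put 1 in each residue class and have no class reach 2.
The 21st integer pushes some class to 2, so 20·1 + 1 = 21.

21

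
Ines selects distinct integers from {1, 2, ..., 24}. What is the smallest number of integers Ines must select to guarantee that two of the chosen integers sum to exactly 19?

Group the elements by complementary pair {x, 19−x}: {1,18}, {2,17}, {3,16}, …, giving 9 two-element pairs and 6 integers whose partner 19−x falls outside [1,24].
By pigeonhole, treating each of those 15 groups as a pigeonhole, one can pick one integer per group — 15 integers — with no two summing to 19.
The 16th integer lands in an occupied pair, forcing a sum of 19.

16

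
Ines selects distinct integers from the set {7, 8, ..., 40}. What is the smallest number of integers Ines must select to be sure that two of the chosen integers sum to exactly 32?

26

Two chosen integers sum to 32 exactly when both halves of some pair {x, 32−x} with 7 ≤ x ≤ 32−x ≤ 25 are chosen — 9 such pairs.
The remaining 16 elements (those with no distinct partner in range) can never complete a 32-sum, so the worst case takes all of them and one from each pair: 16 + 9 = 25.
The 26th integer has to be the second member of some pair, so 25 + 1 = 26.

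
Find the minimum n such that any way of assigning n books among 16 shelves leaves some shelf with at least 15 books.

225

With 224 books one could put exactly 14 in each of the 16 shelves, and no shelf would reach 15.
Pigeonhole: one more book must land in a shelf that already has 14, giving it 15.
So 16 × 14 + 1 = 225 books are required.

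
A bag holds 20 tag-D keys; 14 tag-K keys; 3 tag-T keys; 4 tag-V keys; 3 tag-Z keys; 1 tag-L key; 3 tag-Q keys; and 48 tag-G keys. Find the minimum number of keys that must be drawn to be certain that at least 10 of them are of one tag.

An adversary could hand out at most 9 keys per tag (5 tags run out sooner): 9 + 9 + 3 + 4 + 3 + 1 + 3 + 9 = 41 keys and still no tag has 10.
Pigeonhole: one more key lands in a tag already at 9, so 42 draws are enough and 41 are not.

42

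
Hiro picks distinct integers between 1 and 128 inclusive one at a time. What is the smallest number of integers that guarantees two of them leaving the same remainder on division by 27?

28

The 27 residue classes mod 27 are the pigeonholes.
With 27 integers one could put 1 in each residue class and have no class reach 2.
The 28th integer pushes some class to 2, so 27·1 + 1 = 28.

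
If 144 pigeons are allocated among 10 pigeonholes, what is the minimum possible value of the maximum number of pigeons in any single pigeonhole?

The 10 pigeonholes are the holes and the 144 pigeons are the pigeons.
If every pigeonhole held at most 14 pigeons, the total would be at most 10 × 14 = 140, which is less than 144.
So some pigeonhole holds at least ⌈144/10⌉ = 15 pigeons.

15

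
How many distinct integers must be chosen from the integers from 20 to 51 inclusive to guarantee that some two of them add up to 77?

20

Two chosen integers sum to 77 exactly when both halves of some pair {x, 77−x} with 26 ≤ x ≤ 77−x ≤ 51 are chosen — 13 such pairs.
The remaining 6 elements (those with no distinct partner in range) can never complete a 77-sum, so the worst case takes all of them and one from each pair: 6 + 13 = 19.
The 20th integer has to be the second member of some pair, so 19 + 1 = 20.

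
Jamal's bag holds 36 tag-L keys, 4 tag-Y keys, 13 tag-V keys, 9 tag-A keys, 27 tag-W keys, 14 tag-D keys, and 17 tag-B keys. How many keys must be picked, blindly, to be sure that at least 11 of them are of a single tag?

64

An adversary could hand out at most 10 keys per tag (tag-Y, tag-A run out sooner): 10 + 4 + 10 + 9 + 10 + 10 + 10 = 63 keys and still no tag has 11.
Pigeonhole: one more key lands in a tag already at 10, so 64 draws are enough and 63 are not.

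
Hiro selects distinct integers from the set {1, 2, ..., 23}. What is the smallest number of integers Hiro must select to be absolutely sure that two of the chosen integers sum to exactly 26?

14

Group the elements by complementary pair {x, 26−x}: {3,23}, {4,22}, {5,21}, …, giving 10 two-element pairs, the single value 13 (it cannot pair with itself since the integers are distinct), and 2 integers whose partner 26−x falls outside [1,23].
By pigeonhole, treating each of those 13 groups as a pigeonhole, one can pick one integer per group — 13 integers — with no two summing to 26.
The 14th integer lands in an occupied pair, forcing a sum of 26.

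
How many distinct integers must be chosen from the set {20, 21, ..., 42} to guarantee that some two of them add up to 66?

A set avoiding the sum 66 can contain at most one of each pair {x, 66−x}, plus the 5 elements whose complement lies outside the range or equal to its own complement.
The integers 20, …, 33 (14 of them) are such a set: any two sum to at least 20+21 = 41 and at most 32+33 = 65 < 66.
Any 15th integer completes one of the 9 pairs, so 15 choices force a sum of 66.

15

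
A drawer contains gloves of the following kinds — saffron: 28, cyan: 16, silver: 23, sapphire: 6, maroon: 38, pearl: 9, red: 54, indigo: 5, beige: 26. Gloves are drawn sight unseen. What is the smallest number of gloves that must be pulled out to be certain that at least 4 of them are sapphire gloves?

203

In the worst case for collecting sapphire gloves, every non-sapphire glove comes out first.
There are 28 + 16 + 23 + 38 + 9 + 54 + 5 + 26 = 199 non-sapphire gloves altogether.
After those, each further glove must be sapphire, so 199 + 4 = 203 draws guarantee 4 sapphire gloves.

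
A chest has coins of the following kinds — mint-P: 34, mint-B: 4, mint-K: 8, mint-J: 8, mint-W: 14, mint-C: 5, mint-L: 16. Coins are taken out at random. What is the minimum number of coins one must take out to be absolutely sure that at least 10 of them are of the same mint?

53

An adversary could hand out at most 9 coins per mint (4 mints run out sooner): 9 + 4 + 8 + 8 + 9 + 5 + 9 = 52 coins and still no mint has 10.
Pigeonhole: one more coin lands in a mint already at 9, so 53 draws are enough and 52 are not.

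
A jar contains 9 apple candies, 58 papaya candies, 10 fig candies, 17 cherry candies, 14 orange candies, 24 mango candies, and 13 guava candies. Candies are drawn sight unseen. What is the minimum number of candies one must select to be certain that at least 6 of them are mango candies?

In the worst case for collecting mango candies, every non-mango candy comes out first.
There are 9 + 58 + 10 + 17 + 14 + 13 = 121 non-mango candies altogether.
After those, each further candy must be mango, so 121 + 6 = 127 draws guarantee 6 mango candies.

127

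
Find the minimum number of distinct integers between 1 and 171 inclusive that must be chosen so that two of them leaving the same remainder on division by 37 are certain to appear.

38

The 37 residue classes mod 37 are the pigeonholes.
With 37 integers one could put 1 in each residue class and have no class reach 2.
The 38th integer pushes some class to 2, so 37·1 + 1 = 38.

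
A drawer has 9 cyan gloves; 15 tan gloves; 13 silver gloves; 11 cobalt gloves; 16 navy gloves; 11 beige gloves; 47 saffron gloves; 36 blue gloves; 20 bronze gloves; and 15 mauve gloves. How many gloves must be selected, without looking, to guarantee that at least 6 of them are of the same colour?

51

Put each drawn glove into a box by colour. The largest draw with every box below 6 takes min(count, 5) from each colour.
Σ min(cᵢ, 5) = 5 + 5 + 5 + 5 + 5 + 5 + 5 + 5 + 5 + 5 = 50.
Draw number 50 + 1 = 51 must push one box to 6.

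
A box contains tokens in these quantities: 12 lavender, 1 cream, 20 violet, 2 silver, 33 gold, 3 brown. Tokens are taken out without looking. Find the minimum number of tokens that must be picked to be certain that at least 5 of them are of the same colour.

19

An adversary could hand out at most 4 tokens per colour (cream, silver, brown run out sooner): 4 + 1 + 4 + 2 + 4 + 3 = 18 tokens and still no colour has 5.
By the pigeonhole principle, one more token lands in a colour already at 4, so 19 draws are enough and 18 are not.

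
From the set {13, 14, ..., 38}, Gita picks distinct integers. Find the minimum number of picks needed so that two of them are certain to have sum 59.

A set avoiding the sum 59 can contain at most one of each pair {x, 59−x}, plus the 8 elements whose complement lies outside the range.
The integers 13, …, 29 (17 of them) are such a set: any two sum to at least 13+14 = 27 and at most 28+29 = 57 < 59.
Any 18th integer completes one of the 9 pairs, so 18 choices force a sum of 59.

18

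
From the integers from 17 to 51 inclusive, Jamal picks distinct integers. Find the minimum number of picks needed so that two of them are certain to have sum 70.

Group the elements by complementary pair {x, 70−x}: {19,51}, {20,50}, {21,49}, …, giving 16 two-element pairs, the single value 35 (it cannot pair with itself since the integers are distinct), and 2 integers whose partner 70−x falls outside [17,51].
By the pigeonhole principle, treating each of those 19 groups as a pigeonhole, one can pick one integer per group — 19 integers — with no two summing to 70.
The 20th integer lands in an occupied pair, forcing a sum of 70.

20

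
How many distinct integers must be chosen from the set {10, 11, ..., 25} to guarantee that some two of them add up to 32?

A set avoiding the sum 32 can contain at most one of each pair {x, 32−x}, plus the 4 elements whose complement lies outside the range or equal to its own complement.
The integers 16, …, 25 (10 of them) are such a set: any two sum to at least 16+17 = 33 > 32.
Pigeonhole: any 11th integer completes one of the 6 pairs, so 11 choices force a sum of 32.

11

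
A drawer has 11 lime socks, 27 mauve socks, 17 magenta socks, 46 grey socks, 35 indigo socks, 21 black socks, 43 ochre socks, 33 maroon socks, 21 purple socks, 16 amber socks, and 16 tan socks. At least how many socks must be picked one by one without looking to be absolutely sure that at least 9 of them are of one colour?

89

Put each drawn sock into a box by colour. The largest draw with every box below 9 takes min(count, 8) from each colour.
Σ min(cᵢ, 8) = 8 + 8 + 8 + 8 + 8 + 8 + 8 + 8 + 8 + 8 + 8 = 88.
Draw number 88 + 1 = 89 must push one box to 9.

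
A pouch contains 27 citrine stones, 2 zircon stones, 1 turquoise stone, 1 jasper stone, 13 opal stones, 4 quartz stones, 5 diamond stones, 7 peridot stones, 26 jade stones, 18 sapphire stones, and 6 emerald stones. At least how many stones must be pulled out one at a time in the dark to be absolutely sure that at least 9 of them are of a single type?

Put each drawn stone into a box by type. The largest draw with every box below 9 takes min(count, 8) from each type; types with fewer than 8 contribute all they have.
Σ min(cᵢ, 8) = 8 + 2 + 1 + 1 + 8 + 4 + 5 + 7 + 8 + 8 + 6 = 58.
Draw number 58 + 1 = 59 must push one box to 9.

59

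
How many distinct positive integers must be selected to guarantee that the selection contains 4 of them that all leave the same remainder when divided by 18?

55

Pigeonhole: the 18 residue classes mod 18 are the pigeonholes.
With 54 integers one could put 3 in each residue class and have no class reach 4.
The 55th integer pushes some class to 4, so 18·3 + 1 = 55.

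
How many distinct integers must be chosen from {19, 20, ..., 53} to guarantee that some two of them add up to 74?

20

A set avoiding the sum 74 can contain at most one of each pair {x, 74−x}, plus the 3 elements whose complement lies outside the range or equal to its own complement.
The integers 19, …, 37 (19 of them) are such a set: any two sum to at least 19+20 = 39 and at most 36+37 = 73 < 74.
By pigeonhole, any 20th integer completes one of the 16 pairs, so 20 choices force a sum of 74.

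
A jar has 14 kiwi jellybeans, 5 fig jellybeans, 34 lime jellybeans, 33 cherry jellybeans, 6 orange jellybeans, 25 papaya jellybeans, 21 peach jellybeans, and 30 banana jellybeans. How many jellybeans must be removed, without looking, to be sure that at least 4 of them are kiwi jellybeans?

158

In the worst case for collecting kiwi jellybeans, every non-kiwi jellybean comes out first.
There are 5 + 34 + 33 + 6 + 25 + 21 + 30 = 154 non-kiwi jellybeans altogether.
After those, each further jellybean must be kiwi, so 154 + 4 = 158 draws guarantee 4 kiwi jellybeans.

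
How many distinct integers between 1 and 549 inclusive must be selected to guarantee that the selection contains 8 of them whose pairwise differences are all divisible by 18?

Integers whose pairwise differences are multiples of 18 are exactly those sharing a remainder mod 18. The 18 residue classes mod 18 are the pigeonholes.
With 126 integers one could put 7 in each residue class and have no class reach 8.
The 127th integer pushes some class to 8, so 18·7 + 1 = 127.

127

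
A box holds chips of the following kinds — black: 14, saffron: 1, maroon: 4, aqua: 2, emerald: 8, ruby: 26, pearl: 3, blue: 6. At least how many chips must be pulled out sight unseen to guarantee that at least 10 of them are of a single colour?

43

By pigeonhole, the 8 colours are the holes; the chips drawn are the pigeons.
To avoid 10 of any one colour, the worst case takes at most 9 of each colour, or every chip of a colour that has fewer than 9.
That gives 9 + 1 + 4 + 2 + 8 + 9 + 3 + 6 = 42 chips with no colour reaching 10.
The next chip forces some colour to 10, so 42 + 1 = 43.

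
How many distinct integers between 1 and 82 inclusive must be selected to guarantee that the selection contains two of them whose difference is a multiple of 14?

15

Integers whose pairwise differences are multiples of 14 are exactly those sharing a remainder mod 14. The 14 residue classes mod 14 are the pigeonholes.
With 14 integers one could put 1 in each residue class and have no class reach 2.
The 15th integer pushes some class to 2, so 14·1 + 1 = 15.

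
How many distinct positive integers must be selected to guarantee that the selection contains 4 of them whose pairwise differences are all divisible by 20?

61

Integers whose pairwise differences are multiples of 20 are exactly those sharing a remainder mod 20. By pigeonhole, the 20 residue classes mod 20 are the pigeonholes.
With 60 integers one could put 3 in each residue class and have no class reach 4.
The 61st integer pushes some class to 4, so 20·3 + 1 = 61.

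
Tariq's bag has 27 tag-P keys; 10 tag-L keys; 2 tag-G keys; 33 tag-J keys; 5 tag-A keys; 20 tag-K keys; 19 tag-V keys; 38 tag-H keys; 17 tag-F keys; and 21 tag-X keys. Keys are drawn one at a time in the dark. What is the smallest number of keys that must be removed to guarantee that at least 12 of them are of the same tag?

95

Put each drawn key into a box by tag. The largest draw with every box below 12 takes min(count, 11) from each tag; tags with fewer than 11 contribute all they have.
Σ min(cᵢ, 11) = 11 + 10 + 2 + 11 + 5 + 11 + 11 + 11 + 11 + 11 = 94.
Draw number 94 + 1 = 95 must push one box to 12.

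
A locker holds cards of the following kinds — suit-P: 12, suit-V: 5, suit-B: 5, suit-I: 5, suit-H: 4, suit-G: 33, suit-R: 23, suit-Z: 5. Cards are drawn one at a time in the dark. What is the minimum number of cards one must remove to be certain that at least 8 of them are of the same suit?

The 8 suits are the holes; the cards drawn are the pigeons.
To avoid 8 of any one suit, the worst case takes at most 7 of each suit, or every card of a suit that has fewer than 7.
That gives 7 + 5 + 5 + 5 + 4 + 7 + 7 + 5 = 45 cards with no suit reaching 8.
The next card forces some suit to 8, so 45 + 1 = 46.

46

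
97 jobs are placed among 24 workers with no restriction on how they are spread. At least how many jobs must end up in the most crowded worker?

5

By pigeonhole, the 24 workers are the holes and the 97 jobs are the pigeons.
If every worker held at most 4 jobs, the total would be at most 24 × 4 = 96, which is less than 97.
So some worker holds at least ⌈97/24⌉ = 5 jobs.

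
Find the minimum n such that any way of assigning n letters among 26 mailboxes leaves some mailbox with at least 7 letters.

With 156 letters one could put exactly 6 in each of the 26 mailboxes, and no mailbox would reach 7.
One more letter must land in a mailbox that already has 6, giving it 7.
So 26 × 6 + 1 = 157 letters are required.

157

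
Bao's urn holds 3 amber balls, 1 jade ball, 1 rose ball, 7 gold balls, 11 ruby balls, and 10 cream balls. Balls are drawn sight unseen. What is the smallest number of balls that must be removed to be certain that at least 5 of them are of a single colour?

18

An adversary could hand out at most 4 balls per colour (amber, jade, rose run out sooner): 3 + 1 + 1 + 4 + 4 + 4 = 17 balls and still no colour has 5.
One more ball lands in a colour already at 4, so 18 draws are enough and 17 are not.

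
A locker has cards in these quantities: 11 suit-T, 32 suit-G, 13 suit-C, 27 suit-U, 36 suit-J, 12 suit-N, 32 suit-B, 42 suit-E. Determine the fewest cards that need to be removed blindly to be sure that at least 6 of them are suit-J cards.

175

In the worst case for collecting suit-J cards, every non-suit-J card comes out first.
There are 11 + 32 + 13 + 27 + 12 + 32 + 42 = 169 non-suit-J cards altogether.
After those, each further card must be suit-J, so 169 + 6 = 175 draws guarantee 6 suit-J cards.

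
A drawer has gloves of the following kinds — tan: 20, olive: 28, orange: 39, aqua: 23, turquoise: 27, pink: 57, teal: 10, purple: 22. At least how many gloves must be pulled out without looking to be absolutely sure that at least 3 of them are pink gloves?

In the worst case for collecting pink gloves, every non-pink glove comes out first.
There are 20 + 28 + 39 + 23 + 27 + 10 + 22 = 169 non-pink gloves altogether.
After those, each further glove must be pink, so 169 + 3 = 172 draws guarantee 3 pink gloves.

172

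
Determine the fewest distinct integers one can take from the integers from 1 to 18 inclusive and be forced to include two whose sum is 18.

11

A set avoiding the sum 18 can contain at most one of each pair {x, 18−x}, plus the 2 elements whose complement lies outside the range or equal to its own complement.
The integers 9, …, 18 (10 of them) are such a set: any two sum to at least 9+10 = 19 > 18.
By pigeonhole, any 11th integer completes one of the 8 pairs, so 11 choices force a sum of 18.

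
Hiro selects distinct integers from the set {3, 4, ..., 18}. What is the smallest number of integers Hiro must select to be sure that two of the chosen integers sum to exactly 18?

Group the elements by complementary pair {x, 18−x}: {3,15}, {4,14}, {5,13}, …, giving 6 two-element pairs; the single value 9 (it cannot pair with itself since the integers are distinct); and 3 integers whose partner 18−x falls outside [3,18].
By pigeonhole, treating each of those 10 groups as a pigeonhole, one can pick one integer per group — 10 integers — with no two summing to 18.
The 11th integer lands in an occupied pair, forcing a sum of 18.

11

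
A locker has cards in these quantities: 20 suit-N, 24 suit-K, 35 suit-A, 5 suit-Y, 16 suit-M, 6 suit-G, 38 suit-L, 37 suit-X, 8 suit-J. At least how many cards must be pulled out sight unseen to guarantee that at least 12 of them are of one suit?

86

An adversary could hand out at most 11 cards per suit (suit-Y, suit-G, suit-J run out sooner): 11 + 11 + 11 + 5 + 11 + 6 + 11 + 11 + 8 = 85 cards and still no suit has 12.
One more card lands in a suit already at 11, so 86 draws are enough and 85 are not.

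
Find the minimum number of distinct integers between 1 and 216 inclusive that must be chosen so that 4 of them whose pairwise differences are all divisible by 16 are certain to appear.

Integers whose pairwise differences are multiples of 16 are exactly those sharing a remainder mod 16. The 16 residue classes mod 16 are the pigeonholes.
With 48 integers one could put 3 in each residue class and have no class reach 4.
The 49th integer pushes some class to 4, so 16·3 + 1 = 49.

49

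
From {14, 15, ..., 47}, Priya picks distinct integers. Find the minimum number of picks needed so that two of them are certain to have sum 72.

24

Group the elements by complementary pair {x, 72−x}: {25,47}, {26,46}, {27,45}, …, giving 11 two-element pairs, the single value 36 (it cannot pair with itself since the integers are distinct), and 11 integers whose partner 72−x falls outside [14,47].
Treating each of those 23 groups as a pigeonhole, one can pick one integer per group — 23 integers — with no two summing to 72.
The 24th integer lands in an occupied pair, forcing a sum of 72.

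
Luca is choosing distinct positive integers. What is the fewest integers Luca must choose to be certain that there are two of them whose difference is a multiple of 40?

41

Integers whose pairwise differences are multiples of 40 are exactly those sharing a remainder mod 40. By pigeonhole, the 40 residue classes mod 40 are the pigeonholes.
With 40 integers one could put 1 in each residue class and have no class reach 2.
The 41st integer pushes some class to 2, so 40·1 + 1 = 41.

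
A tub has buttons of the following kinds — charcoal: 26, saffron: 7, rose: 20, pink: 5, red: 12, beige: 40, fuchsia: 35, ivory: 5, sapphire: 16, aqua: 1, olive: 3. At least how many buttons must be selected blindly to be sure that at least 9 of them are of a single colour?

Put each drawn button into a box by colour. The largest draw with every box below 9 takes min(count, 8) from each colour; colours with fewer than 8 contribute all they have.
Σ min(cᵢ, 8) = 8 + 7 + 8 + 5 + 8 + 8 + 8 + 5 + 8 + 1 + 3 = 69.
Draw number 69 + 1 = 70 must push one box to 9.

70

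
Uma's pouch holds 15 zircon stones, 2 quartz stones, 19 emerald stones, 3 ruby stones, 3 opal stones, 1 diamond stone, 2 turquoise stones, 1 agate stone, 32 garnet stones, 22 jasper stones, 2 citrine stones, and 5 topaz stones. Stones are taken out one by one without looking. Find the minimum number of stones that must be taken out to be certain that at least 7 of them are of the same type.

An adversary could hand out at most 6 stones per type (8 types run out sooner): 6 + 2 + 6 + 3 + 3 + 1 + 2 + 1 + 6 + 6 + 2 + 5 = 43 stones and still no type has 7.
By pigeonhole, one more stone lands in a type already at 6, so 44 draws are enough and 43 are not.

44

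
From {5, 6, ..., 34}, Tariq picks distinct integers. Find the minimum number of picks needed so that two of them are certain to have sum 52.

23

Group the elements by complementary pair {x, 52−x}: {18,34}, {19,33}, {20,32}, …, giving 8 two-element pairs; the single value 26 (it cannot pair with itself since the integers are distinct); and 13 integers whose partner 52−x falls outside [5,34].
By pigeonhole, treating each of those 22 groups as a pigeonhole, one can pick one integer per group — 22 integers — with no two summing to 52.
The 23rd integer lands in an occupied pair, forcing a sum of 52.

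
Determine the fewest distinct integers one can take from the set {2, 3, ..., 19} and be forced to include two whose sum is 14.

14

Two chosen integers sum to 14 exactly when both halves of some pair {x, 14−x} with 2 ≤ x ≤ 14−x ≤ 12 are chosen — 5 such pairs.
The remaining 8 elements (those with no distinct partner in range) can never complete a 14-sum, so the worst case takes all of them and one from each pair: 8 + 5 = 13.
By the pigeonhole principle, the 14th integer has to be the second member of some pair, so 13 + 1 = 14.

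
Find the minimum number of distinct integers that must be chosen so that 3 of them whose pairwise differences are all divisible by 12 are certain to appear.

25

Integers whose pairwise differences are multiples of 12 are exactly those sharing a remainder mod 12. By the pigeonhole principle, the 12 residue classes mod 12 are the pigeonholes.
With 24 integers one could put 2 in each residue class and have no class reach 3.
The 25th integer pushes some class to 3, so 12·2 + 1 = 25.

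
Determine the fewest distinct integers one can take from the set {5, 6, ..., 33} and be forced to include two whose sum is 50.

A set avoiding the sum 50 can contain at most one of each pair {x, 50−x}, plus the 13 elements whose complement lies outside the range or equal to its own complement.
The integers 5, …, 25 (21 of them) are such a set: any two sum to at least 5+6 = 11 and at most 24+25 = 49 < 50.
By pigeonhole, any 22nd integer completes one of the 8 pairs, so 22 choices force a sum of 50.

22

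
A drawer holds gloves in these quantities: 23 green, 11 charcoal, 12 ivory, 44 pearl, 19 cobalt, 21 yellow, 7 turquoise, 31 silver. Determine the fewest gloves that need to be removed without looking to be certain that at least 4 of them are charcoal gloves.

161

In the worst case for collecting charcoal gloves, every non-charcoal glove comes out first.
There are 23 + 12 + 44 + 19 + 21 + 7 + 31 = 157 non-charcoal gloves altogether.
After those, each further glove must be charcoal, so 157 + 4 = 161 draws guarantee 4 charcoal gloves.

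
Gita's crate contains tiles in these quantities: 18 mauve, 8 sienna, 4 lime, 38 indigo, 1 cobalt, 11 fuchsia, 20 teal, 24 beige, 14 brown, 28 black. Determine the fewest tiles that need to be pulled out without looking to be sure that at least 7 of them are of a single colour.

54

By pigeonhole, put each drawn tile into a box by colour. The largest draw with every box below 7 takes min(count, 6) from each colour; colours with fewer than 6 contribute all they have.
Σ min(cᵢ, 6) = 6 + 6 + 4 + 6 + 1 + 6 + 6 + 6 + 6 + 6 = 53.
Draw number 53 + 1 = 54 must push one box to 7.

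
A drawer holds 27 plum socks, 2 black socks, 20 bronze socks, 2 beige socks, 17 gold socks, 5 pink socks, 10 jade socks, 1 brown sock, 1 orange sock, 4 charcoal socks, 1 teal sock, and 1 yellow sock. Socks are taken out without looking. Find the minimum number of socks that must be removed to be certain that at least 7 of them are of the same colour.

By pigeonhole, the 12 colours are the holes; the socks drawn are the pigeons.
To avoid 7 of any one colour, the worst case takes at most 6 of each colour, or every sock of a colour that has fewer than 6.
That gives 6 + 2 + 6 + 2 + 6 + 5 + 6 + 1 + 1 + 4 + 1 + 1 = 41 socks with no colour reaching 7.
The next sock forces some colour to 7, so 41 + 1 = 42.

42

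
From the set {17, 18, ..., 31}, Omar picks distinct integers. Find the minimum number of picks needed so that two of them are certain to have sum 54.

Group the elements by complementary pair {x, 54−x}: {23,31}, {24,30}, {25,29}, …, giving 4 two-element pairs; the single value 27 (it cannot pair with itself since the integers are distinct); and 6 integers whose partner 54−x falls outside [17,31].
Treating each of those 11 groups as a pigeonhole, one can pick one integer per group — 11 integers — with no two summing to 54.
The 12th integer lands in an occupied pair, forcing a sum of 54.

12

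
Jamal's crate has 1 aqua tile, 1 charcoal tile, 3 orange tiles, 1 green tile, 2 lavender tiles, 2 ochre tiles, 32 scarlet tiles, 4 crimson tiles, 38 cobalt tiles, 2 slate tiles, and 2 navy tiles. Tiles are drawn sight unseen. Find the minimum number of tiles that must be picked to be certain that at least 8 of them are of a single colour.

By pigeonhole, put each drawn tile into a box by colour. The largest draw with every box below 8 takes min(count, 7) from each colour; colours with fewer than 7 contribute all they have.
Σ min(cᵢ, 7) = 1 + 1 + 3 + 1 + 2 + 2 + 7 + 4 + 7 + 2 + 2 = 32.
Draw number 32 + 1 = 33 must push one box to 8.

33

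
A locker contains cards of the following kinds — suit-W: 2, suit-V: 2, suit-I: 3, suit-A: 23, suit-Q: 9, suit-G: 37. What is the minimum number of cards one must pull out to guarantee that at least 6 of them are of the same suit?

23

The 6 suits are the holes; the cards drawn are the pigeons.
To avoid 6 of any one suit, the worst case takes at most 5 of each suit, or every card of a suit that has fewer than 5.
That gives 2 + 2 + 3 + 5 + 5 + 5 = 22 cards with no suit reaching 6.
The next card forces some suit to 6, so 22 + 1 = 23.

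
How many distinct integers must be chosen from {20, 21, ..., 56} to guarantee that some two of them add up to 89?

Two chosen integers sum to 89 exactly when both halves of some pair {x, 89−x} with 33 ≤ x ≤ 89−x ≤ 56 are chosen — 12 such pairs.
The remaining 13 elements (those with no distinct partner in range) can never complete a 89-sum, so the worst case takes all of them and one from each pair: 13 + 12 = 25.
By the pigeonhole principle, the 26th integer has to be the second member of some pair, so 25 + 1 = 26.

26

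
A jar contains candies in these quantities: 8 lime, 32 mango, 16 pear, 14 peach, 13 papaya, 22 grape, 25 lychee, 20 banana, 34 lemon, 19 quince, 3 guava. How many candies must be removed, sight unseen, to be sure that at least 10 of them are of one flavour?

Pigeonhole: put each drawn candy into a box by flavour. The largest draw with every box below 10 takes min(count, 9) from each flavour; flavours with fewer than 9 contribute all they have.
Σ min(cᵢ, 9) = 8 + 9 + 9 + 9 + 9 + 9 + 9 + 9 + 9 + 9 + 3 = 92.
Draw number 92 + 1 = 93 must push one box to 10.

93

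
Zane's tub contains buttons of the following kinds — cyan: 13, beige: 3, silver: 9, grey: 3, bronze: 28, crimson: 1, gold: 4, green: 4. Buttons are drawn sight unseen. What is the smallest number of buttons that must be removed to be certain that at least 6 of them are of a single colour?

31

By pigeonhole, the 8 colours are the holes; the buttons drawn are the pigeons.
To avoid 6 of any one colour, the worst case takes at most 5 of each colour, or every button of a colour that has fewer than 5.
That gives 5 + 3 + 5 + 3 + 5 + 1 + 4 + 4 = 30 buttons with no colour reaching 6.
The next button forces some colour to 6, so 30 + 1 = 31.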